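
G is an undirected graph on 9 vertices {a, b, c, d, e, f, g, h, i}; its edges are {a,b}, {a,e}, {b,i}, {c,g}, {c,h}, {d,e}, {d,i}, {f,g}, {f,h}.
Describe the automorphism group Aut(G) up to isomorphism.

G has two connected components, {a, b, d, e, i} and {c, f, g, h}; each is 2-regular, so G = C_5 ⊔ C_4. The components are non-isomorphic (different sizes), so Aut(G) = Aut(C_4) × Aut(C_5) = D_4 × D_5 of order 8·10 = 80.

D_4 × D_5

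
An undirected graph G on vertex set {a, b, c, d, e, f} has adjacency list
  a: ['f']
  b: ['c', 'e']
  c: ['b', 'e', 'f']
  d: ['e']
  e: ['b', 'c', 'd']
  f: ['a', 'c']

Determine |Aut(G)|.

1

Degrees alone do not determine every vertex (e.g. a and d both have degree 1), but their neighbour-degree multisets differ: N(a) has degrees [2] while N(d) has degrees [3]. Repeating this refinement separates all vertices, so the only automorphism is the identity.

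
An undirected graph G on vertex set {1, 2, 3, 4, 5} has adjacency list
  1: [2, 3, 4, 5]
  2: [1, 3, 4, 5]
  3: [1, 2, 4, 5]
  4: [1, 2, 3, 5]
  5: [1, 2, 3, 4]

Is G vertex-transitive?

Every vertex has degree 4, so G is the complete graph K_5. Any permutation of the 5 vertices preserves K_5, so Aut(K_5) = S_5 of order 5! = 120. This group acts transitively on the 5 vertices.

Yes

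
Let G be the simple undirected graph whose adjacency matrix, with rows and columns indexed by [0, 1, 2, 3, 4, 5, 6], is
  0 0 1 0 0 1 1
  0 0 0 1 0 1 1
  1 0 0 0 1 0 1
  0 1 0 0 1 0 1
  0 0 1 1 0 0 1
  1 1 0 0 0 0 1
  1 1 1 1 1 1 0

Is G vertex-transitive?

No

Vertex 6 is the only vertex of degree 6, so every automorphism fixes it; G is not vertex-transitive.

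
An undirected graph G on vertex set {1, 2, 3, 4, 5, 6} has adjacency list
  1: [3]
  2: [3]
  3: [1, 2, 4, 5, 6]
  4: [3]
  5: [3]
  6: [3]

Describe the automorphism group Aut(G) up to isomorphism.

Vertex 3 has degree 5 and every other vertex has degree 1, so G is the star K_{1,5} with centre 3. The 5 leaves are pairwise interchangeable while the centre is fixed, giving Aut(G) = S_5.

S_5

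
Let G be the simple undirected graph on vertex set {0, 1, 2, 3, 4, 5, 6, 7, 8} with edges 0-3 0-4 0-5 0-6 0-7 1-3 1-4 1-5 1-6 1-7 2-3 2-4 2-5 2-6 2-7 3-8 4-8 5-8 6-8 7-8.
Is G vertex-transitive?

No

Automorphisms preserve degree, but G has vertices of degree 4 and vertices of degree 5; no automorphism maps one to the other, so G is not vertex-transitive.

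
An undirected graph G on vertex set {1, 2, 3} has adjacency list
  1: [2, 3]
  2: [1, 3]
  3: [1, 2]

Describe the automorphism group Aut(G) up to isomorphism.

S_3

All 3 vertices are pairwise adjacent: G = K_3. Any permutation of the 3 vertices preserves K_3, so Aut(K_3) = S_3 of order 3! = 6.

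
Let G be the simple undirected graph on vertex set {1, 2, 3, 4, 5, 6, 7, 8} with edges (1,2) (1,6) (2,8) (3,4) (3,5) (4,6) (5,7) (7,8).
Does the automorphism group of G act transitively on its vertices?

Every vertex has degree 2 and the graph is connected, so G is the 8-cycle C_8. The automorphisms of the 8-cycle are exactly the symmetries of a regular 8-gon: the dihedral group D_8, |D_8| = 16. Under this action every vertex can be carried to every other, so G is vertex-transitive.

Yes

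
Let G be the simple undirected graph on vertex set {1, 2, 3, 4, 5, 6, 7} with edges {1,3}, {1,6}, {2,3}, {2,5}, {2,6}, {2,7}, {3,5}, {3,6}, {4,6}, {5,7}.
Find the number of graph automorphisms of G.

1

The degree sequence is [2, 4, 4, 1, 3, 4, 2]. Checking the degree-preserving permutations of the vertex set shows that none except the identity preserves every edge, so Aut(G) is trivial.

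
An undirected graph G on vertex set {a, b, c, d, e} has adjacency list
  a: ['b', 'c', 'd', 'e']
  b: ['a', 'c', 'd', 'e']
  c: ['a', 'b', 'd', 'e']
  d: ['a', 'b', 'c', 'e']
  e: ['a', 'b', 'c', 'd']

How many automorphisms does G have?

All 5 vertices are pairwise adjacent: G = K_5. Any permutation of the 5 vertices preserves K_5, so Aut(K_5) = S_5 of order 5! = 120.

120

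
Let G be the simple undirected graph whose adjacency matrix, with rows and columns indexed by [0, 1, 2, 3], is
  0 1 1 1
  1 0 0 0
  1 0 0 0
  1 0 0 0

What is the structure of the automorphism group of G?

Vertex 0 has degree 3 and every other vertex has degree 1, so G is the star K_{1,3} with centre 0. The 3 leaves are pairwise interchangeable while the centre is fixed, giving Aut(G) = S_3.

S_3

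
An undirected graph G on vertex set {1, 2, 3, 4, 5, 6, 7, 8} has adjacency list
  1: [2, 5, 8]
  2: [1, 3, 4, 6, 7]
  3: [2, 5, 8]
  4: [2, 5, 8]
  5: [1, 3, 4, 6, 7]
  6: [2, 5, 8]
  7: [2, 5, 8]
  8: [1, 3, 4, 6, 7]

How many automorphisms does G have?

720

The vertices split by degree into {2, 5, 8} (degree 5) and {1, 3, 4, 6, 7} (degree 3); every edge runs between the two parts, so G is the complete bipartite graph K_{3,5}. Automorphisms preserve the bipartition setwise (since the parts differ in size) and act as S_5 × S_3 within it; |Aut| = 720.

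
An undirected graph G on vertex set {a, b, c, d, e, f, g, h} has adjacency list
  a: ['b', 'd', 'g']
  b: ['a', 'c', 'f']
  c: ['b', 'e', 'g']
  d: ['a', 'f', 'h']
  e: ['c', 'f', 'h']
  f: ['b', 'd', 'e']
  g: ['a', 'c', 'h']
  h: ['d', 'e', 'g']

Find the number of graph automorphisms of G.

48

G is 3-regular and bipartite on 2^3 = 8 vertices with girth 4; it is the hypercube graph Q_3. Aut(Q_3) consists of the signed permutations of the 3 coordinate axes: 3! permutations times 2^3 sign flips, so |Aut| = 2^3·3! = 48.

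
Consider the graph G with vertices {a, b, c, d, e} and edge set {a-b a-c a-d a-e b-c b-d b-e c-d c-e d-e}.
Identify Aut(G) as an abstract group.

S_5

Every vertex has degree 4, so G is the complete graph K_5. Any permutation of the 5 vertices preserves K_5, so Aut(K_5) = S_5 of order 5! = 120.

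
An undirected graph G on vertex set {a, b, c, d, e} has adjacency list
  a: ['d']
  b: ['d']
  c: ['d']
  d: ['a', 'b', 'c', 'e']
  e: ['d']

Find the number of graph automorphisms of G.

Vertex d has degree 4 and every other vertex has degree 1, so G is the star K_{1,4} with centre d. The 4 leaves are pairwise interchangeable while the centre is fixed, giving Aut(G) = S_4.

24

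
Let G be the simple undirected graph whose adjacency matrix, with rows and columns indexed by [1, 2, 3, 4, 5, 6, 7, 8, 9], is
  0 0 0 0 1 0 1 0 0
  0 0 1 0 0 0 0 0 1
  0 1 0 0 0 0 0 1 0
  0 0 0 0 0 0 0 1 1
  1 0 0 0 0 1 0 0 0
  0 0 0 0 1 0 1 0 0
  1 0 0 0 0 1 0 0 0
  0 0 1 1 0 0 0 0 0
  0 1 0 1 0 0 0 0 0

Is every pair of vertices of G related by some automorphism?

G has two connected components, {2, 3, 4, 8, 9} and {1, 5, 6, 7}; each is 2-regular, so G = C_5 ⊔ C_4. The orbit of 1 under Aut(G) is {1, 5, 6, 7}, which does not contain 2, so G is not vertex-transitive.

No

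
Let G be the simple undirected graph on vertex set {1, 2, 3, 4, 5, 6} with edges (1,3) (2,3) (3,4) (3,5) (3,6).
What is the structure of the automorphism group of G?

S_5

Vertex 3 has degree 5 and every other vertex has degree 1, so G is the star K_{1,5} with centre 3. The 5 leaves are pairwise interchangeable while the centre is fixed, giving Aut(G) = S_5.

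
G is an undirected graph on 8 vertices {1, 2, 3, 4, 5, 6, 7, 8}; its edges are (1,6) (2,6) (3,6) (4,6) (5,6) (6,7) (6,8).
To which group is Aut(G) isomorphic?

Vertex 6 has degree 7 and every other vertex has degree 1, so G is the star K_{1,7} with centre 6. Any automorphism fixes the centre and permutes the 7 leaves freely, so Aut(G) ≅ S_7 of order 7! = 5040.

S_7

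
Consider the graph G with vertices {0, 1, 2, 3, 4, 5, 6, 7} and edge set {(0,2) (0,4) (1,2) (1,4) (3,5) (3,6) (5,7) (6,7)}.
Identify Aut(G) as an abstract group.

D_4 ≀ Z_2

G has two connected components, {0, 1, 2, 4} and {3, 5, 6, 7}; each is 2-regular, so G = C_4 ⊔ C_4. With two isomorphic components, Aut(G) = Aut(C_4) ≀ S_2 = (D_4 × D_4) ⋊ Z_2: permute each cycle by D_4, then optionally swap the two cycles. Order 2·(2·4)² = 128.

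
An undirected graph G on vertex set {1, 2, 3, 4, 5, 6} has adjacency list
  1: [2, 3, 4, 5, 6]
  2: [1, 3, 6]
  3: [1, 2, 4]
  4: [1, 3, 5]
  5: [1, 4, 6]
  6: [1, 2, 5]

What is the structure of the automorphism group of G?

Vertex 1 is the unique vertex of degree 5; the remaining 5 vertices each have degree 3 and induce a cycle, so G is the wheel on 6 vertices with hub 1. With the hub fixed, the remaining symmetry is that of the rim cycle C_5, giving the dihedral group D_5.

the dihedral group of order 10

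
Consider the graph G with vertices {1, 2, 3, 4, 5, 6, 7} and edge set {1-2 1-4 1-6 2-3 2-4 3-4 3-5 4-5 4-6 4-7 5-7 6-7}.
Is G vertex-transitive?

Vertex 4 is the only vertex of degree 6, so every automorphism fixes it; G is not vertex-transitive.

No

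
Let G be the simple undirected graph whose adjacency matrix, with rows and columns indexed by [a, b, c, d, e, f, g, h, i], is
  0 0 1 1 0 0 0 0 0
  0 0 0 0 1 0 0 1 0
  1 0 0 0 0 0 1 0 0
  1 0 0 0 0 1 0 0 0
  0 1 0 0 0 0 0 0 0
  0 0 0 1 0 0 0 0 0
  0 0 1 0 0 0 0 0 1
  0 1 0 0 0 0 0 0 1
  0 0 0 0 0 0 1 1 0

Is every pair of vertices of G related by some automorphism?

Automorphisms preserve degree, but G has vertices of degree 1 and vertices of degree 2; no automorphism maps one to the other, so G is not vertex-transitive.

No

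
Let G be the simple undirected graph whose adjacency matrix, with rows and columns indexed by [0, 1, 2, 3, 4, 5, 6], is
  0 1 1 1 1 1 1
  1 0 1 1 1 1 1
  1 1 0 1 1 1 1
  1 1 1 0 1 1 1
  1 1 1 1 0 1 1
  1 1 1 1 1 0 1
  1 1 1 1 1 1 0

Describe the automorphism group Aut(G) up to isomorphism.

All 7 vertices are pairwise adjacent: G = K_7. Every bijection on the vertex set is an automorphism of K_7; hence Aut(K_7) ≅ S_7, order 5040.

S_7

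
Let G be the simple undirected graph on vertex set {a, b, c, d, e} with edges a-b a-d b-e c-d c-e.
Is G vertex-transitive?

Every vertex has degree 2 and the graph is connected, so G is the 5-cycle C_5. The automorphisms of the 5-cycle are exactly the symmetries of a regular 5-gon: the dihedral group D_5, |D_5| = 10. Under this action every vertex can be carried to every other, so G is vertex-transitive.

Yes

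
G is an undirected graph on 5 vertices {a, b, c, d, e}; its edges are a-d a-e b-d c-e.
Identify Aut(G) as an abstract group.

The degree sequence is [2, 1, 1, 2, 2]; the two degree-1 vertices b and c are the ends of a path, so G = P_5. The only nontrivial automorphism of a path is the end-to-end reflection, so Aut(G) ≅ Z_2.

C_2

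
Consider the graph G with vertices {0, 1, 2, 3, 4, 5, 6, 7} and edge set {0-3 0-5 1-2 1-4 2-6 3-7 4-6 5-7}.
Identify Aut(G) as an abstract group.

G has two connected components, {1, 2, 4, 6} and {0, 3, 5, 7}; each is 2-regular, so G = C_4 ⊔ C_4. Aut of a disjoint union of two copies of C_4 is the wreath product D_4 ≀ Z_2, of order 2·8² = 128.

D_4 ≀ Z_2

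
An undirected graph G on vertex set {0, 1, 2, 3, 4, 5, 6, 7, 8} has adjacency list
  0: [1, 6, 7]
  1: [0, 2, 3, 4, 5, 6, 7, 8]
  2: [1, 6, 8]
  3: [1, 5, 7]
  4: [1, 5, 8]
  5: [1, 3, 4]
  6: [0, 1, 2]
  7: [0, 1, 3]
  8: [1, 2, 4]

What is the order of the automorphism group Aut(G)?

16

Vertex 1 is the unique vertex of degree 8; the remaining 8 vertices each have degree 3 and induce a cycle, so G is the wheel on 9 vertices with hub 1. With the hub fixed, the remaining symmetry is that of the rim cycle C_8, giving the dihedral group D_8.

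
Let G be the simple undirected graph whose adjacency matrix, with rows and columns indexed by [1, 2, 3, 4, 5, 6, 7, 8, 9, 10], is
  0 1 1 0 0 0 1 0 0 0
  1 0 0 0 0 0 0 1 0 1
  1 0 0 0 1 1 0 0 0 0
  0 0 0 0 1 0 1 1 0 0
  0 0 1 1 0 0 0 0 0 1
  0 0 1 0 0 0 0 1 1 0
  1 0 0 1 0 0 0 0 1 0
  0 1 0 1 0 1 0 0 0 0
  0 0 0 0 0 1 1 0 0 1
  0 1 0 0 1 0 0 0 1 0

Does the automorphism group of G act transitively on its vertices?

Yes

G is 3-regular on 10 vertices with no triangles and no 4-cycles (girth 5): this is the Petersen graph. Viewing the Petersen graph as the Kneser graph K(5,2) — vertices are 2-subsets of {1,…,5}, edges join disjoint pairs — its automorphisms are exactly the permutations of the 5-element set, so Aut ≅ S_5 of order 120. Under this action every vertex can be carried to every other, so G is vertex-transitive.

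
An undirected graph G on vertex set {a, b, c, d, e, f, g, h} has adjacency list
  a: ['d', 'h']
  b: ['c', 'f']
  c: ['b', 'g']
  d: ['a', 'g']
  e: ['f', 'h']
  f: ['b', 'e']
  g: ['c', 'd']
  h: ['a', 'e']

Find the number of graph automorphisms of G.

G is 2-regular and connected on 8 vertices, i.e. the cycle C_8. C_8 has 8 rotations and 8 reflections, so Aut(C_8) ≅ D_8 of order 16.

16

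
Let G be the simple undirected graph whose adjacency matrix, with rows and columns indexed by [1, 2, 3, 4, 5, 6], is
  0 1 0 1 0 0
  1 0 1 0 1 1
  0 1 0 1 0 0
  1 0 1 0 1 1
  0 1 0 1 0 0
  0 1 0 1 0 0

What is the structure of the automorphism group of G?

The vertices split by degree into {2, 4} (degree 4) and {1, 3, 5, 6} (degree 2); every edge runs between the two parts, so G is the complete bipartite graph K_{2,4}. Automorphisms preserve the bipartition setwise (since the parts differ in size) and act as S_2 × S_4 within it; |Aut| = 48.

S_2 × S_4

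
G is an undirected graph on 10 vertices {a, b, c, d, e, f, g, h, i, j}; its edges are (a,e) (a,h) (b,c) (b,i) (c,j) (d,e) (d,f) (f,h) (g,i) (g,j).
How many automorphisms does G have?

200

G has two connected components, {b, c, g, i, j} and {a, d, e, f, h}; each is 2-regular, so G = C_5 ⊔ C_5. Aut of a disjoint union of two copies of C_5 is the wreath product D_5 ≀ Z_2, of order 2·10² = 200.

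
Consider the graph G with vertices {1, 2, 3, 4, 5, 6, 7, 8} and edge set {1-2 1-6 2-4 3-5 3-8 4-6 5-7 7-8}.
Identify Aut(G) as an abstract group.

(D_4 × D_4) ⋊ Z_2

G has two connected components, {1, 2, 4, 6} and {3, 5, 7, 8}; each is 2-regular, so G = C_4 ⊔ C_4. With two isomorphic components, Aut(G) = Aut(C_4) ≀ S_2 = (D_4 × D_4) ⋊ Z_2: permute each cycle by D_4, then optionally swap the two cycles. Order 2·(2·4)² = 128.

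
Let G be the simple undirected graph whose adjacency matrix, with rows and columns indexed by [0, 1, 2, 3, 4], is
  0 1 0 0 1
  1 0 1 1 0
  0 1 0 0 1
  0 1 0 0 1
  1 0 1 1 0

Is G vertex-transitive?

Automorphisms preserve degree, but G has vertices of degree 2 and vertices of degree 3; no automorphism maps one to the other, so G is not vertex-transitive.

No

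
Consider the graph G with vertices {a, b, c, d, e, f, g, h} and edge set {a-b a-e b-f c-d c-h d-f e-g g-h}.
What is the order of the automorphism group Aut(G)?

16

Every vertex has degree 2 and the graph is connected, so G is the 8-cycle C_8. C_8 has 8 rotations and 8 reflections, so Aut(C_8) ≅ D_8 of order 16.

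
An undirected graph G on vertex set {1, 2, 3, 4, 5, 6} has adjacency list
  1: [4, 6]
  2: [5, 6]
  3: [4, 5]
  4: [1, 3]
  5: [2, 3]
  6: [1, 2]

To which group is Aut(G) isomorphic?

Every vertex has degree 2 and the graph is connected, so G is the 6-cycle C_6. C_6 has 6 rotations and 6 reflections, so Aut(C_6) ≅ D_6 of order 12.

D_6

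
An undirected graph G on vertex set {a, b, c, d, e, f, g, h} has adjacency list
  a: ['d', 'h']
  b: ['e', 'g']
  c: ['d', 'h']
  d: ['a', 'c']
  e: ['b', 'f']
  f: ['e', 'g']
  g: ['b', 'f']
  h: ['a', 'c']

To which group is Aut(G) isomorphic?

(D_4 × D_4) ⋊ Z_2

G has two connected components, {a, c, d, h} and {b, e, f, g}; each is 2-regular, so G = C_4 ⊔ C_4. Aut of a disjoint union of two copies of C_4 is the wreath product D_4 ≀ Z_2, of order 2·8² = 128.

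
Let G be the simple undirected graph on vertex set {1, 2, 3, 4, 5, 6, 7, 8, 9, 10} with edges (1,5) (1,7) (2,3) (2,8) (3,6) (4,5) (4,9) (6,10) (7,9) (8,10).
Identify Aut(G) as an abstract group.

G has two connected components, {2, 3, 6, 8, 10} and {1, 4, 5, 7, 9}; each is 2-regular, so G = C_5 ⊔ C_5. Aut of a disjoint union of two copies of C_5 is the wreath product D_5 ≀ Z_2, of order 2·10² = 200.

D_5 ≀ Z_2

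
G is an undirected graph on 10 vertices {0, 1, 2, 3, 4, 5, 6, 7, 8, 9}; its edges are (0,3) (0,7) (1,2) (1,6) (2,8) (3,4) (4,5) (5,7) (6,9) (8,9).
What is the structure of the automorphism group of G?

G has two connected components, {1, 2, 6, 8, 9} and {0, 3, 4, 5, 7}; each is 2-regular, so G = C_5 ⊔ C_5. With two isomorphic components, Aut(G) = Aut(C_5) ≀ S_2 = (D_5 × D_5) ⋊ Z_2: permute each cycle by D_5, then optionally swap the two cycles. Order 2·(2·5)² = 200.

(D_5 × D_5) ⋊ Z_2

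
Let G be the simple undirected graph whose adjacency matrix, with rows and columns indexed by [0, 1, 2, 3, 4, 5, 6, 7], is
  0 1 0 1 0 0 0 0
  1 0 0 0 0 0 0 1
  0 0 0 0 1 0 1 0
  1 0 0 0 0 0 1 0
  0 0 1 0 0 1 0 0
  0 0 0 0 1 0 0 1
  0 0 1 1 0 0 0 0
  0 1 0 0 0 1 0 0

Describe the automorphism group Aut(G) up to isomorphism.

D_8

Every vertex has degree 2 and the graph is connected, so G is the 8-cycle C_8. The automorphisms of the 8-cycle are exactly the symmetries of a regular 8-gon: the dihedral group D_8, |D_8| = 16.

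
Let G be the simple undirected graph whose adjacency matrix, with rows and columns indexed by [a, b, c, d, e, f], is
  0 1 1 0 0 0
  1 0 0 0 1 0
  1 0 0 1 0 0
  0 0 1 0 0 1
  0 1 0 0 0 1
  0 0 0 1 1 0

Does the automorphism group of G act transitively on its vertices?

Every vertex has degree 2 and the graph is connected, so G is the 6-cycle C_6. The automorphisms of the 6-cycle are exactly the symmetries of a regular 6-gon: the dihedral group D_6, |D_6| = 12. This group acts transitively on the 6 vertices.

Yes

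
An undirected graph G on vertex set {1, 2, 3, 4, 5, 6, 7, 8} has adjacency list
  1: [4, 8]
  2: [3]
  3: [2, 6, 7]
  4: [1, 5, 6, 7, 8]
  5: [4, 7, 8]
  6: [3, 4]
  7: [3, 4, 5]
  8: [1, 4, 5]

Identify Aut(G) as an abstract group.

the trivial group

The degree sequence is [2, 1, 3, 5, 3, 2, 3, 3]. Checking the degree-preserving permutations of the vertex set shows that none except the identity preserves every edge, so Aut(G) is trivial.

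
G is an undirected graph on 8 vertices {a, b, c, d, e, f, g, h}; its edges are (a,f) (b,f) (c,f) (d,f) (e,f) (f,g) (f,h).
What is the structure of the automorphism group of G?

Vertex f has degree 7 and every other vertex has degree 1, so G is the star K_{1,7} with centre f. Any automorphism fixes the centre and permutes the 7 leaves freely, so Aut(G) ≅ S_7 of order 7! = 5040.

the symmetric group on 7 letters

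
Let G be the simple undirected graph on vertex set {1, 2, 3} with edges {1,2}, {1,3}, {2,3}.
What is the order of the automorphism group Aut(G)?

Every vertex has degree 2, so G is the complete graph K_3. Any permutation of the 3 vertices preserves K_3, so Aut(K_3) = S_3 of order 3! = 6.

6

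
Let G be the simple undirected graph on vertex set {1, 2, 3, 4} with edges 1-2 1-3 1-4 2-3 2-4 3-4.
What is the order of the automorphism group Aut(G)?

All 4 vertices are pairwise adjacent: G = K_4. Any permutation of the 4 vertices preserves K_4, so Aut(K_4) = S_4 of order 4! = 24.

24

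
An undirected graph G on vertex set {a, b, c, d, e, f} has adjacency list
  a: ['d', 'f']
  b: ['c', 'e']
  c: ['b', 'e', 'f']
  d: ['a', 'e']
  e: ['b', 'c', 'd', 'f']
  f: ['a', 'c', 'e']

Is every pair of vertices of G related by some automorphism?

Vertex e is the only vertex of degree 4, so every automorphism fixes it; G is not vertex-transitive.

No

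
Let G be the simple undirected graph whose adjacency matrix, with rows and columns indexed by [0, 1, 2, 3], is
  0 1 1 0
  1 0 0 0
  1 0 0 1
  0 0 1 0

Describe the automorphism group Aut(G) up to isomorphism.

The degree sequence is [2, 1, 2, 1]; the two degree-1 vertices 1 and 3 are the ends of a path, so G = P_4. The only nontrivial automorphism of a path is the end-to-end reflection, so Aut(G) ≅ Z_2.

C_2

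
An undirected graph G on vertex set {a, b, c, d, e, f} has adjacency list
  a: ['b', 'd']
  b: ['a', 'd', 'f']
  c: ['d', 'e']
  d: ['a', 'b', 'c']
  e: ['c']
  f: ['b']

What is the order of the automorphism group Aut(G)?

Degrees alone do not determine every vertex (e.g. a and c both have degree 2), but their neighbour-degree multisets differ: N(a) has degrees [3, 3] while N(c) has degrees [1, 3]. Repeating this refinement separates all vertices, so the only automorphism is the identity.

1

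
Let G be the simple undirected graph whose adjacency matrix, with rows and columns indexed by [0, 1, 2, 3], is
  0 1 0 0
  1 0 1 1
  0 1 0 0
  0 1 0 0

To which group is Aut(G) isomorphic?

S_3

Vertex 1 has degree 3 and every other vertex has degree 1, so G is the star K_{1,3} with centre 1. The 3 leaves are pairwise interchangeable while the centre is fixed, giving Aut(G) = S_3.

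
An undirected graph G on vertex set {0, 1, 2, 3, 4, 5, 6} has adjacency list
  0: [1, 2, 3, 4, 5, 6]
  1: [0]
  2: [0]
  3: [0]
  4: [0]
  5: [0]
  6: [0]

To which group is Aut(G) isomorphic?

Vertex 0 has degree 6 and every other vertex has degree 1, so G is the star K_{1,6} with centre 0. The 6 leaves are pairwise interchangeable while the centre is fixed, giving Aut(G) = S_6.

the symmetric group on 6 letters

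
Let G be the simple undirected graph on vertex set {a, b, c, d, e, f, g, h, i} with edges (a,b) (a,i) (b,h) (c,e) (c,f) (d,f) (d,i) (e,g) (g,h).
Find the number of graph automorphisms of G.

Every vertex has degree 2 and the graph is connected, so G is the 9-cycle C_9. The automorphisms of the 9-cycle are exactly the symmetries of a regular 9-gon: the dihedral group D_9, |D_9| = 18.

18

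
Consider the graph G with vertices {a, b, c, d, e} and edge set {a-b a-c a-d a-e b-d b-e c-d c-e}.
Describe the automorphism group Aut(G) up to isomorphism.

the dihedral group of order 8

Vertex a is the unique vertex of degree 4; the remaining 4 vertices each have degree 3 and induce a cycle, so G is the wheel on 5 vertices with hub a. Every automorphism fixes the hub and acts on the rim 4-cycle, so Aut(G) ≅ Aut(C_4) = D_4 of order 8.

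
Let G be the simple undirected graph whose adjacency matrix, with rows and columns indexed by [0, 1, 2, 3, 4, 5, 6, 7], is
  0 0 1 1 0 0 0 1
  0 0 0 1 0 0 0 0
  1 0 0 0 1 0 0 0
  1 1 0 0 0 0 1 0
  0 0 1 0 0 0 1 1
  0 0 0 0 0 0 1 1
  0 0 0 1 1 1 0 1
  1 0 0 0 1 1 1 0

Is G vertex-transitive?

Vertex 1 is the only vertex of degree 1, so every automorphism fixes it; G is not vertex-transitive.

No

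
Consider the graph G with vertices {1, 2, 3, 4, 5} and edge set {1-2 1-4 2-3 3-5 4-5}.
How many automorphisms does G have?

10

G is 2-regular and connected on 5 vertices, i.e. the cycle C_5. The automorphisms of the 5-cycle are exactly the symmetries of a regular 5-gon: the dihedral group D_5, |D_5| = 10.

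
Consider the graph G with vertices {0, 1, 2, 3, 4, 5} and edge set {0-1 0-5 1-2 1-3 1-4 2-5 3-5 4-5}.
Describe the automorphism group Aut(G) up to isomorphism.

The vertices split by degree into {1, 5} (degree 4) and {0, 2, 3, 4} (degree 2); every edge runs between the two parts, so G is the complete bipartite graph K_{2,4}. The parts have unequal sizes, so no automorphism swaps them; each part is permuted independently, giving S_4 × S_2 of order 4!·2! = 48.

S_4 × S_2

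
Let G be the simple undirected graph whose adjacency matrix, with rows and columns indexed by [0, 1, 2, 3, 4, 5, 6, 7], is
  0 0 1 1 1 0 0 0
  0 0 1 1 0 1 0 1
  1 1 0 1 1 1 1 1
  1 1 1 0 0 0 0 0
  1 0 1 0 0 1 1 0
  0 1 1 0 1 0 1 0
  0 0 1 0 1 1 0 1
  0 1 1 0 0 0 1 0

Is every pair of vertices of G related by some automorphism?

Vertex 2 is the only vertex of degree 7, so every automorphism fixes it; G is not vertex-transitive.

No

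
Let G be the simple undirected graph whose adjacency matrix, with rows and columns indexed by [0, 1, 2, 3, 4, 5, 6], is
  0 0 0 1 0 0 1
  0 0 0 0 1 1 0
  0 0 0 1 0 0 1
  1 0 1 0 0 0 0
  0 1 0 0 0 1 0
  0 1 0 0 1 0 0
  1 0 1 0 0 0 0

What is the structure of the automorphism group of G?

G has two connected components, {0, 2, 3, 6} and {1, 4, 5}; each is 2-regular, so G = C_4 ⊔ C_3. No automorphism exchanges components of different sizes, hence Aut(G) is the direct product D_3 × D_4, order 48.

D_3 × D_4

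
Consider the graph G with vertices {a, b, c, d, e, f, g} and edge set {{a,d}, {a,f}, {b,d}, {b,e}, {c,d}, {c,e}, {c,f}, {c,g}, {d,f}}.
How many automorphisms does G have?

The degree sequence is [2, 2, 4, 4, 2, 3, 1]. Checking the degree-preserving permutations of the vertex set shows that none except the identity preserves every edge, so Aut(G) is trivial.

1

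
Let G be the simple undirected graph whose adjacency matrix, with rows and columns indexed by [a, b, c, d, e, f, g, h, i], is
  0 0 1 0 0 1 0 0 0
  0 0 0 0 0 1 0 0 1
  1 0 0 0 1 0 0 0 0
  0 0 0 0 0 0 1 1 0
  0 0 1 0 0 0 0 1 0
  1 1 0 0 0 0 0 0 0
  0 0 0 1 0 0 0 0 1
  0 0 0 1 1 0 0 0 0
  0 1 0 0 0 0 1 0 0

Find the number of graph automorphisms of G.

Every vertex has degree 2 and the graph is connected, so G is the 9-cycle C_9. The automorphisms of the 9-cycle are exactly the symmetries of a regular 9-gon: the dihedral group D_9, |D_9| = 18.

18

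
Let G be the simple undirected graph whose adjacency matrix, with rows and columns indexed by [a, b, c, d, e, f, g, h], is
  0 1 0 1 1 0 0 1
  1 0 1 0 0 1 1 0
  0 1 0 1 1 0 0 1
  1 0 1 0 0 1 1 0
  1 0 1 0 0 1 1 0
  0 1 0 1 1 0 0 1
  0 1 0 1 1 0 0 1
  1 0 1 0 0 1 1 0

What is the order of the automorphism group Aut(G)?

G is 4-regular and bipartite with parts {a, c, f, g} and {b, d, e, h} (each part is independent and every cross-pair is an edge), so G = K_{4,4}. Aut(K_{4,4}) is the wreath product S_4 ≀ Z_2: permute within each part, then optionally swap the parts; |Aut| = 2·(4!)² = 1152.

1152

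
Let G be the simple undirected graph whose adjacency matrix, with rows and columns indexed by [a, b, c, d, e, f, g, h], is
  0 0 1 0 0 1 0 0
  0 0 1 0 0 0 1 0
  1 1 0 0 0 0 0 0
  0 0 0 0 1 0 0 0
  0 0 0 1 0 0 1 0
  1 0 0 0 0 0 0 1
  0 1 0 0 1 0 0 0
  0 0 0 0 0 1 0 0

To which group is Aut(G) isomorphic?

the cyclic group of order 2

The degree sequence is [2, 2, 2, 1, 2, 2, 2, 1]; the two degree-1 vertices d and h are the ends of a path, so G = P_8. A path has exactly one nontrivial symmetry — reversal — giving Aut(G) of order 2.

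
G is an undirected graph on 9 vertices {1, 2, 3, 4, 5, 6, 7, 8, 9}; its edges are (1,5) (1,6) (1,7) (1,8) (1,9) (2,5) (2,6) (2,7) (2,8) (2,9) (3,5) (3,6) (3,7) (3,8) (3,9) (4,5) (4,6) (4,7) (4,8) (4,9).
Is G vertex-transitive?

No

Automorphisms preserve degree, but G has vertices of degree 4 and vertices of degree 5; no automorphism maps one to the other, so G is not vertex-transitive.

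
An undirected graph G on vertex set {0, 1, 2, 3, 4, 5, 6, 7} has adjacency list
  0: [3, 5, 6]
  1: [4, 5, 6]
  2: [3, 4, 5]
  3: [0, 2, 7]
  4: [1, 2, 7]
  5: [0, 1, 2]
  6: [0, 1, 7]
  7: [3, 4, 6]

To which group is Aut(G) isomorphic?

G is 3-regular and bipartite on 2^3 = 8 vertices with girth 4; it is the hypercube graph Q_3. Aut(Q_3) consists of the signed permutations of the 3 coordinate axes: 3! permutations times 2^3 sign flips, so |Aut| = 2^3·3! = 48.

Z_2^3 ⋊ S_3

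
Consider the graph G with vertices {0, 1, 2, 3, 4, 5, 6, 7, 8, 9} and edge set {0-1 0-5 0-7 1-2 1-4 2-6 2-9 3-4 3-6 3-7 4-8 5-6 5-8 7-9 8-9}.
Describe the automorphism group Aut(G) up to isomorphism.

G is 3-regular on 10 vertices with no triangles and no 4-cycles (girth 5): this is the Petersen graph. It is a classical fact that the Petersen graph has automorphism group S_5 (order 120), arising from its description as the Kneser graph K(5,2).

S_5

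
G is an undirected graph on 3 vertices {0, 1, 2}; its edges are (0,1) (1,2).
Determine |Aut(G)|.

The degree sequence is [1, 2, 1]; the two degree-1 vertices 0 and 2 are the ends of a path, so G = P_3. A path has exactly one nontrivial symmetry — reversal — giving Aut(G) of order 2.

2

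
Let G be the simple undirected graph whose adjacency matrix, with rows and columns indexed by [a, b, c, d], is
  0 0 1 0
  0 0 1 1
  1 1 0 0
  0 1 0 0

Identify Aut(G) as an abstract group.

The degree sequence is [1, 2, 2, 1]; the two degree-1 vertices a and d are the ends of a path, so G = P_4. The only nontrivial automorphism of a path is the end-to-end reflection, so Aut(G) ≅ Z_2.

the cyclic group of order 2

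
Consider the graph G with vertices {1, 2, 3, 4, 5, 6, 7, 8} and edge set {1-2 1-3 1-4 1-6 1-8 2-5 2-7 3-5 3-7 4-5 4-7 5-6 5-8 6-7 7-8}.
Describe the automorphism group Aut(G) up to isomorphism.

S_3 × S_5

The vertices split by degree into {1, 5, 7} (degree 5) and {2, 3, 4, 6, 8} (degree 3); every edge runs between the two parts, so G is the complete bipartite graph K_{3,5}. The parts have unequal sizes, so no automorphism swaps them; each part is permuted independently, giving S_3 × S_5 of order 3!·5! = 720.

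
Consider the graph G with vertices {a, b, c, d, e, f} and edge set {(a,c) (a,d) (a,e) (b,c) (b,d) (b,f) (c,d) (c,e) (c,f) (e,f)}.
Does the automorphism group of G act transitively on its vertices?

No

Vertex c is the only vertex of degree 5, so every automorphism fixes it; G is not vertex-transitive.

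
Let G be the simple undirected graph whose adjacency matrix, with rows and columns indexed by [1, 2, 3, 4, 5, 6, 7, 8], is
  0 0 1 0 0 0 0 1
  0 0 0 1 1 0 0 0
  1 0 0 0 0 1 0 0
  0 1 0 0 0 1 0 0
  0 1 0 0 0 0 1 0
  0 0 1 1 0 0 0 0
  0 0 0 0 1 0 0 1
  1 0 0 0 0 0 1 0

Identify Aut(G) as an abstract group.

the dihedral group of order 16

Every vertex has degree 2 and the graph is connected, so G is the 8-cycle C_8. The automorphisms of the 8-cycle are exactly the symmetries of a regular 8-gon: the dihedral group D_8, |D_8| = 16.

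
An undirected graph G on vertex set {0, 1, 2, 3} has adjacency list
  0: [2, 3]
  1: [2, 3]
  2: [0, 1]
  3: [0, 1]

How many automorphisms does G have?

Every vertex has degree 2 and the graph is connected, so G is the 4-cycle C_4. C_4 has 4 rotations and 4 reflections, so Aut(C_4) ≅ D_4 of order 8.

8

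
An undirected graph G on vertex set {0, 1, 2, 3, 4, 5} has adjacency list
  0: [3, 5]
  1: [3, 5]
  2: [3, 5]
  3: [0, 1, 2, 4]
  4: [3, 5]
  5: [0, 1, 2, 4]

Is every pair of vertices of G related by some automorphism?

No

Automorphisms preserve degree, but G has vertices of degree 2 and vertices of degree 4; no automorphism maps one to the other, so G is not vertex-transitive.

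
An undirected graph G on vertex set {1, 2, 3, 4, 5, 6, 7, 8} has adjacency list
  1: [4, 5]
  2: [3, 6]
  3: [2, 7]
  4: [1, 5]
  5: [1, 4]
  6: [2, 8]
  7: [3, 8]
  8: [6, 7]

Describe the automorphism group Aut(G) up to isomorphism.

D_3 × D_5

G has two connected components, {2, 3, 6, 7, 8} and {1, 4, 5}; each is 2-regular, so G = C_5 ⊔ C_3. The components are non-isomorphic (different sizes), so Aut(G) = Aut(C_3) × Aut(C_5) = D_3 × D_5 of order 6·10 = 60.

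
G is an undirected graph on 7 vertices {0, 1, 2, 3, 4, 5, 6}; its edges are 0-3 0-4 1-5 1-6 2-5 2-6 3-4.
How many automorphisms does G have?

48

G has two connected components, {1, 2, 5, 6} and {0, 3, 4}; each is 2-regular, so G = C_4 ⊔ C_3. No automorphism exchanges components of different sizes, hence Aut(G) is the direct product D_4 × D_3, order 48.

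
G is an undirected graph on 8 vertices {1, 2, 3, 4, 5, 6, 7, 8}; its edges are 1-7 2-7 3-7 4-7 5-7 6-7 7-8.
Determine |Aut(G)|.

5040

Vertex 7 has degree 7 and every other vertex has degree 1, so G is the star K_{1,7} with centre 7. The 7 leaves are pairwise interchangeable while the centre is fixed, giving Aut(G) = S_7.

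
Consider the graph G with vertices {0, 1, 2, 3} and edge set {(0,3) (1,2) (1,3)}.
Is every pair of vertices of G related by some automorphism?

Automorphisms preserve degree, but G has vertices of degree 1 and vertices of degree 2; no automorphism maps one to the other, so G is not vertex-transitive.

No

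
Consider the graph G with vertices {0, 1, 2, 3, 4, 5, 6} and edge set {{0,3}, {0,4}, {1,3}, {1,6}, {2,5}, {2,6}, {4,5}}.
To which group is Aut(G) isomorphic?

the dihedral group of order 14

Every vertex has degree 2 and the graph is connected, so G is the 7-cycle C_7. The automorphisms of the 7-cycle are exactly the symmetries of a regular 7-gon: the dihedral group D_7, |D_7| = 14.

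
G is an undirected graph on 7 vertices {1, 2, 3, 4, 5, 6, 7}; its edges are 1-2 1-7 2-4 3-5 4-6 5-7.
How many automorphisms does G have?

2

The degree sequence is [2, 2, 1, 2, 2, 1, 2]; the two degree-1 vertices 3 and 6 are the ends of a path, so G = P_7. A path has exactly one nontrivial symmetry — reversal — giving Aut(G) of order 2.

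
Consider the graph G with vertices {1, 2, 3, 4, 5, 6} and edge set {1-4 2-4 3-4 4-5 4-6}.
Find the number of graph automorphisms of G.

Vertex 4 has degree 5 and every other vertex has degree 1, so G is the star K_{1,5} with centre 4. The 5 leaves are pairwise interchangeable while the centre is fixed, giving Aut(G) = S_5.

120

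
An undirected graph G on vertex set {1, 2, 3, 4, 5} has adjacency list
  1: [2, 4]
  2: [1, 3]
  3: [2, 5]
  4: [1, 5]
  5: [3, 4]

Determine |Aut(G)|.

G is 2-regular and connected on 5 vertices, i.e. the cycle C_5. The automorphisms of the 5-cycle are exactly the symmetries of a regular 5-gon: the dihedral group D_5, |D_5| = 10.

10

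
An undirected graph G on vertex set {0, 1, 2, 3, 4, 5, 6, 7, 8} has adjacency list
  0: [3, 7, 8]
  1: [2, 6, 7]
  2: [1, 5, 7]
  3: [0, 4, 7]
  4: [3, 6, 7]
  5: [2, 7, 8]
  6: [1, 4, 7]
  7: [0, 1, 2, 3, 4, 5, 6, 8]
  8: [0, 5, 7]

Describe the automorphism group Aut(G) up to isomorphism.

the dihedral group of order 16

Vertex 7 is the unique vertex of degree 8; the remaining 8 vertices each have degree 3 and induce a cycle, so G is the wheel on 9 vertices with hub 7. Every automorphism fixes the hub and acts on the rim 8-cycle, so Aut(G) ≅ Aut(C_8) = D_8 of order 16.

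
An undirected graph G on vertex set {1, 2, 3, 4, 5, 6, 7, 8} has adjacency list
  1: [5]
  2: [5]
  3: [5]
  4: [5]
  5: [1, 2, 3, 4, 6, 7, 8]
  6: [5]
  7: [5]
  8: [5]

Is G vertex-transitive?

Vertex 5 is the only vertex of degree 7, so every automorphism fixes it; G is not vertex-transitive.

No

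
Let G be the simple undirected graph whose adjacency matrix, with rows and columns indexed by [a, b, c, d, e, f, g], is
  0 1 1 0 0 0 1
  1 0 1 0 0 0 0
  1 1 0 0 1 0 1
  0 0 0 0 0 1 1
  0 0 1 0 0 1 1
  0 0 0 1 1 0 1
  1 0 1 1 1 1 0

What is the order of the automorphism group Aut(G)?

1

Degrees alone do not determine every vertex (e.g. a and e both have degree 3), but their neighbour-degree multisets differ: N(a) has degrees [2, 4, 5] while N(e) has degrees [3, 4, 5]. Repeating this refinement separates all vertices, so the only automorphism is the identity.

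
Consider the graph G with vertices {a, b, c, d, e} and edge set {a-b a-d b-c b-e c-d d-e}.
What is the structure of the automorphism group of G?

The vertices split by degree into {b, d} (degree 3) and {a, c, e} (degree 2); every edge runs between the two parts, so G is the complete bipartite graph K_{2,3}. The parts have unequal sizes, so no automorphism swaps them; each part is permuted independently, giving S_2 × S_3 of order 2!·3! = 12.

S_2 × S_3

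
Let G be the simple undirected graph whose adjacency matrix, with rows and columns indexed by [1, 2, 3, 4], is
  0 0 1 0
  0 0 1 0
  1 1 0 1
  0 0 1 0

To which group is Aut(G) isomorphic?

the symmetric group on 3 letters

Vertex 3 has degree 3 and every other vertex has degree 1, so G is the star K_{1,3} with centre 3. Any automorphism fixes the centre and permutes the 3 leaves freely, so Aut(G) ≅ S_3 of order 3! = 6.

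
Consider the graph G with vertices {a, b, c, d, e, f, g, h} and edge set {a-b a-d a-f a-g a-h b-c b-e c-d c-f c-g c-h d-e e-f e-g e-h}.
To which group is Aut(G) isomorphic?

S_3 × S_5

The vertices split by degree into {a, c, e} (degree 5) and {b, d, f, g, h} (degree 3); every edge runs between the two parts, so G is the complete bipartite graph K_{3,5}. Automorphisms preserve the bipartition setwise (since the parts differ in size) and act as S_3 × S_5 within it; |Aut| = 720.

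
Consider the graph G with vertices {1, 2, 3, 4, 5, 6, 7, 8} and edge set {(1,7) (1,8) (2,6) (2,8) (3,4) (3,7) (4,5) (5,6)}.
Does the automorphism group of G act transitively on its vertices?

G is 2-regular and connected on 8 vertices, i.e. the cycle C_8. C_8 has 8 rotations and 8 reflections, so Aut(C_8) ≅ D_8 of order 16. Under this action every vertex can be carried to every other, so G is vertex-transitive.

Yes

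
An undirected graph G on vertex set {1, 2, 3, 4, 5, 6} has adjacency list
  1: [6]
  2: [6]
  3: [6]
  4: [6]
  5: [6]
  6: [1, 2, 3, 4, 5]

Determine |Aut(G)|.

120

Vertex 6 has degree 5 and every other vertex has degree 1, so G is the star K_{1,5} with centre 6. The 5 leaves are pairwise interchangeable while the centre is fixed, giving Aut(G) = S_5.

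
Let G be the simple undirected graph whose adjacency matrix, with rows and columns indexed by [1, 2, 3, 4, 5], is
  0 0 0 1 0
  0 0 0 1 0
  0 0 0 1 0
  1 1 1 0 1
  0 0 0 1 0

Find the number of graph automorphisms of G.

Vertex 4 has degree 4 and every other vertex has degree 1, so G is the star K_{1,4} with centre 4. Any automorphism fixes the centre and permutes the 4 leaves freely, so Aut(G) ≅ S_4 of order 4! = 24.

24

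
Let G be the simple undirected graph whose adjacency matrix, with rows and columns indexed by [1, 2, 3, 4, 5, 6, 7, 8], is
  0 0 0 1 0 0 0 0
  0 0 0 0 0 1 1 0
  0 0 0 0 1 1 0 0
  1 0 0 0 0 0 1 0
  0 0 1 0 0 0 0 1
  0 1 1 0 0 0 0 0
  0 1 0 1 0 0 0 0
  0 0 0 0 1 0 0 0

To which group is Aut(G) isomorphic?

C_2

The degree sequence is [1, 2, 2, 2, 2, 2, 2, 1]; the two degree-1 vertices 1 and 8 are the ends of a path, so G = P_8. A path has exactly one nontrivial symmetry — reversal — giving Aut(G) of order 2.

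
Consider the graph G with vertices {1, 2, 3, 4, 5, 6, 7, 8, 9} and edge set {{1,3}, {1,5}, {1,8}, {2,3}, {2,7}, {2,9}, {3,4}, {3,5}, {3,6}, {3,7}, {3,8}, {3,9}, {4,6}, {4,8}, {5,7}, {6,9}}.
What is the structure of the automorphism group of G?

D_8

Vertex 3 is the unique vertex of degree 8; the remaining 8 vertices each have degree 3 and induce a cycle, so G is the wheel on 9 vertices with hub 3. Every automorphism fixes the hub and acts on the rim 8-cycle, so Aut(G) ≅ Aut(C_8) = D_8 of order 16.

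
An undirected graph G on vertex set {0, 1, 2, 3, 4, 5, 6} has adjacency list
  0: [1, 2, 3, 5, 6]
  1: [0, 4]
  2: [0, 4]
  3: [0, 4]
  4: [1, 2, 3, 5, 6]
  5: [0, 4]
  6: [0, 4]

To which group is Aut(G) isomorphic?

S_2 × S_5

The vertices split by degree into {0, 4} (degree 5) and {1, 2, 3, 5, 6} (degree 2); every edge runs between the two parts, so G is the complete bipartite graph K_{2,5}. The parts have unequal sizes, so no automorphism swaps them; each part is permuted independently, giving S_2 × S_5 of order 2!·5! = 240.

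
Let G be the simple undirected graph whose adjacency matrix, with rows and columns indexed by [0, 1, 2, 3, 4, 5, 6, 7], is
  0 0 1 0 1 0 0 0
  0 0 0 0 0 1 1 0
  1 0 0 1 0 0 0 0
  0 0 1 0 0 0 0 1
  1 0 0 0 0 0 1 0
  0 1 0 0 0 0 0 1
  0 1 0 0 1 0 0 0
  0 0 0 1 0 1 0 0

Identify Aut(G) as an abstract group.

G is 2-regular and connected on 8 vertices, i.e. the cycle C_8. The automorphisms of the 8-cycle are exactly the symmetries of a regular 8-gon: the dihedral group D_8, |D_8| = 16.

D_8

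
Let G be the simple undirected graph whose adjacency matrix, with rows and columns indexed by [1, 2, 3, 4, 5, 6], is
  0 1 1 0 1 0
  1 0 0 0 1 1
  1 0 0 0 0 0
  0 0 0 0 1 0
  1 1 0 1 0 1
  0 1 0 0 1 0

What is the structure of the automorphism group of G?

the trivial group

Degrees alone do not determine every vertex (e.g. 1 and 2 both have degree 3), but their neighbour-degree multisets differ: N(1) has degrees [1, 3, 4] while N(2) has degrees [2, 3, 4]. Repeating this refinement separates all vertices, so the only automorphism is the identity.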